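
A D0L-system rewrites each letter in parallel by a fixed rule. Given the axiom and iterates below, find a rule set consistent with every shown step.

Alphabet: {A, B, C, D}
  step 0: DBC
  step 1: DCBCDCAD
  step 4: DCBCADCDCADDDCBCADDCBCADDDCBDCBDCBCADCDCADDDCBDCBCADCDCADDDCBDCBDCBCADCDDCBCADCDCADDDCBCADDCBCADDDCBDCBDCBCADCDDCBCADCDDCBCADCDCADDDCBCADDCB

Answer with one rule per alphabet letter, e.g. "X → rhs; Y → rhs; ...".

  step 0 ⇒ step 1: DBC ⇒ DCB·CD·CAD
    B ↦ CD
    C ↦ CAD
    D ↦ DCB
    A ↦ D  (constrained at step 1)

A->D, B->CD, C->CAD, D->DCB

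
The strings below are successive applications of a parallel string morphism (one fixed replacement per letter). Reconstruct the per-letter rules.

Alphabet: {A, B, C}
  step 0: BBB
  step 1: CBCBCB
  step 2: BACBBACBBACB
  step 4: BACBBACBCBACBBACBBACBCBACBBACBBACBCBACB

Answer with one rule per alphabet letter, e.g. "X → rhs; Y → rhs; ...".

A->C, B->CB, C->BA

  step 1 ⇒ step 2: CBCBCB ⇒ BA·CB·BA·CB·BA·CB
    B ↦ CB
    C ↦ BA
    A ↦ C  (constrained at step 2)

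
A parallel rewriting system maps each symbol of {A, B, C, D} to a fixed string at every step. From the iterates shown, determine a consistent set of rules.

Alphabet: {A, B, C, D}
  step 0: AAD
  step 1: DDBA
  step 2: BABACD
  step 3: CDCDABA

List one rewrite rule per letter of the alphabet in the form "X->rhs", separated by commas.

A->D, B->C, C->A, D->BA

  step 2 ⇒ step 3: BABACD ⇒ C·D·C·D·A·BA
    A ↦ D
    B ↦ C
    C ↦ A
    D ↦ BA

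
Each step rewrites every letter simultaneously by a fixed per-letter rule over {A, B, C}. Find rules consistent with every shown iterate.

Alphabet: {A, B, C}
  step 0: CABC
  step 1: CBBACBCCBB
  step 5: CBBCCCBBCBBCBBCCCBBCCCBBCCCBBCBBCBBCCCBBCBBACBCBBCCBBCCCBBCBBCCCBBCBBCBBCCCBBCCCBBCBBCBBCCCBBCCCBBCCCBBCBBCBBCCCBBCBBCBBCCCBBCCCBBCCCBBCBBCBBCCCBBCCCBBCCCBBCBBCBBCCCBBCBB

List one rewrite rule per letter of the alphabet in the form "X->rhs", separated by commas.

A->ACB, B->C, C->CBB

  step 0 ⇒ step 1: CABC ⇒ CBB·ACB·C·CBB
    A ↦ ACB
    B ↦ C
    C ↦ CBB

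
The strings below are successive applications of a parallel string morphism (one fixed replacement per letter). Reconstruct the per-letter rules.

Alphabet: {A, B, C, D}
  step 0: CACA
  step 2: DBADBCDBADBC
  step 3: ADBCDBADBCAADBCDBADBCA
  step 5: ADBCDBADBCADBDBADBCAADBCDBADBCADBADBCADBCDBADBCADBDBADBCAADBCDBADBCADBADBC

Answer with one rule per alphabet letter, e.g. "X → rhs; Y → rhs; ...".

  step 2 ⇒ step 3: DBADBCDBADBC ⇒ AD·BC·DB·AD·BC·A·AD·BC·DB·AD·BC·A
    A ↦ DB
    B ↦ BC
    C ↦ A
    D ↦ AD

A->DB, B->BC, C->A, D->AD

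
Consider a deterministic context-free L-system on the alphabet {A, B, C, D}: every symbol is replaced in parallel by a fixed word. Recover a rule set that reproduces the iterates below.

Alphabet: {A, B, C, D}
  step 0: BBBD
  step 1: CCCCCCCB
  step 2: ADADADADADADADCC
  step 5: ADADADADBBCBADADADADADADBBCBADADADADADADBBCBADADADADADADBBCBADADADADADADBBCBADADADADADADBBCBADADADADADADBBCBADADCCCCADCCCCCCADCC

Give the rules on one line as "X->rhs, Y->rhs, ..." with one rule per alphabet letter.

A->BB, B->CC, C->AD, D->CB

  step 1 ⇒ step 2: CCCCCCCB ⇒ AD·AD·AD·AD·AD·AD·AD·CC
    B ↦ CC
    C ↦ AD
    A ↦ BB  (constrained at step 2)
  step 0 ⇒ step 1: BBBD ⇒ CC·CC·CC·CB
    D ↦ CB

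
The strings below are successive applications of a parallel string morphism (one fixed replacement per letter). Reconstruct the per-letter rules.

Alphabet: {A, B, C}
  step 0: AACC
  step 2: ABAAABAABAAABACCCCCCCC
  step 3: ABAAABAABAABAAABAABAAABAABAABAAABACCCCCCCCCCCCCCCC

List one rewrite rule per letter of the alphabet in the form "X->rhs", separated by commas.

A->ABA, B->A, C->CC

  step 2 ⇒ step 3: ABAAABAABAAABACCCCCCCC ⇒ ABA·A·ABA·ABA·ABA·A·ABA·ABA·A·ABA·ABA·ABA·A·ABA·CC·CC·CC·CC·CC·CC·CC·CC
    A ↦ ABA
    B ↦ A
    C ↦ CC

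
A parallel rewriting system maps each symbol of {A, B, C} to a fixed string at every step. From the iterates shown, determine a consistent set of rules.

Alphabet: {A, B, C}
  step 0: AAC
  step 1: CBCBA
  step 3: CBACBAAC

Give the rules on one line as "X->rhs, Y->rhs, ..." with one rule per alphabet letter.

A->CB, B->C, C->A

  step 0 ⇒ step 1: AAC ⇒ CB·CB·A
    A ↦ CB
    C ↦ A
    B ↦ C  (constrained at step 1)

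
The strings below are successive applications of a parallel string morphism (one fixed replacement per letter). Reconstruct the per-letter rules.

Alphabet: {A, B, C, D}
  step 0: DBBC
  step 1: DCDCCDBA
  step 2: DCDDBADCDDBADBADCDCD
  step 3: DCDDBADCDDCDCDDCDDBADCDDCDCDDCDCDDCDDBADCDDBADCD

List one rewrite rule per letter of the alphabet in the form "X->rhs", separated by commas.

A->D, B->C, C->DBA, D->DCD

  step 2 ⇒ step 3: DCDDBADCDDBADBADCDCD ⇒ DCD·DBA·DCD·DCD·C·D·DCD·DBA·DCD·DCD·C·D·DCD·C·D·DCD·DBA·DCD·DBA·DCD
    A ↦ D
    B ↦ C
    C ↦ DBA
    D ↦ DCD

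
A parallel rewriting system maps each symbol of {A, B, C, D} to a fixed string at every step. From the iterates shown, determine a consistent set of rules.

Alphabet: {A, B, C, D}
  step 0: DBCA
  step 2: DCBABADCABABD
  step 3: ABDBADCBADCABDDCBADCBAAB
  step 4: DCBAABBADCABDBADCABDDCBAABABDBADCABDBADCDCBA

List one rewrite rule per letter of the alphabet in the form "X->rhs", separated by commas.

A->DC, B->BA, C->D, D->AB

  step 3 ⇒ step 4: ABDBADCBADCABDDCBADCBAAB ⇒ DC·BA·AB·BA·DC·AB·D·BA·DC·AB·D·DC·BA·AB·AB·D·BA·DC·AB·D·BA·DC·DC·BA
    A ↦ DC
    B ↦ BA
    C ↦ D
    D ↦ AB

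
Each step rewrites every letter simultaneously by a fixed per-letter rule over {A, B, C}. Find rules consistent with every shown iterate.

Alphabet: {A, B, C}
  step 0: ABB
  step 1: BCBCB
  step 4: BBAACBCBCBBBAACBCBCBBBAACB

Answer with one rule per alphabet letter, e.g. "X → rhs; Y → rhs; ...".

A->B, B->CB, C->AA

  step 0 ⇒ step 1: ABB ⇒ B·CB·CB
    A ↦ B
    B ↦ CB
    C ↦ AA  (constrained at step 1)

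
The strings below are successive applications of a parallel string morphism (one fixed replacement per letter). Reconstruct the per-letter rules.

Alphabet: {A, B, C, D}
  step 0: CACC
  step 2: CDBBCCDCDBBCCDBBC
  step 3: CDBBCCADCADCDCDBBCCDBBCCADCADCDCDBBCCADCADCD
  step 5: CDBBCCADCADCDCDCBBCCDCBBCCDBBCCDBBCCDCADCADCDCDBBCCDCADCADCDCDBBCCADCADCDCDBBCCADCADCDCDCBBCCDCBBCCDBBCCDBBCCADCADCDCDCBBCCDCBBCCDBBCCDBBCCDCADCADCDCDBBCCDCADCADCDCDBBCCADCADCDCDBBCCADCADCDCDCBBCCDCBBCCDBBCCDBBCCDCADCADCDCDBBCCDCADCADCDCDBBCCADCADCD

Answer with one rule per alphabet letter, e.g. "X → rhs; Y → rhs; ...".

  step 2 ⇒ step 3: CDBBCCDCDBBCCDBBC ⇒ CD·BBC·CAD·CAD·CD·CD·BBC·CD·BBC·CAD·CAD·CD·CD·BBC·CAD·CAD·CD
    B ↦ CAD
    C ↦ CD
    D ↦ BBC
    A ↦ C  (constrained at step 0)

A->C, B->CAD, C->CD, D->BBC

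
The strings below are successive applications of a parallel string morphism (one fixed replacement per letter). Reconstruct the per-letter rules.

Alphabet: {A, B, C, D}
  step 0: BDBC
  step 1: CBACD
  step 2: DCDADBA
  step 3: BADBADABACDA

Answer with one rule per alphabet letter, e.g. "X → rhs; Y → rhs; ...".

A->DA, B->C, C->D, D->BA

  step 2 ⇒ step 3: DCDADBA ⇒ BA·D·BA·DA·BA·C·DA
    A ↦ DA
    B ↦ C
    C ↦ D
    D ↦ BA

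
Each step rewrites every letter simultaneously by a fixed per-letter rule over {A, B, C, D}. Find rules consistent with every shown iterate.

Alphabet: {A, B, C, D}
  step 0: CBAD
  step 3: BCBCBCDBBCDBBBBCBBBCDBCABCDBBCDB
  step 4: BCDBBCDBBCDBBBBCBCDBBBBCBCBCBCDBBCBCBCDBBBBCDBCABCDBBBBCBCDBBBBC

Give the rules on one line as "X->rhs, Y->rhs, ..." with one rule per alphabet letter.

  step 3 ⇒ step 4: BCBCBCDBBCDBBBBCBBBCDBCABCDBBCDB ⇒ BC·DB·BC·DB·BC·DB·BB·BC·BC·DB·BB·BC·BC·BC·BC·DB·BC·BC·BC·DB·BB·BC·DB·CA·BC·DB·BB·BC·BC·DB·BB·BC
    A ↦ CA
    B ↦ BC
    C ↦ DB
    D ↦ BB

A->CA, B->BC, C->DB, D->BB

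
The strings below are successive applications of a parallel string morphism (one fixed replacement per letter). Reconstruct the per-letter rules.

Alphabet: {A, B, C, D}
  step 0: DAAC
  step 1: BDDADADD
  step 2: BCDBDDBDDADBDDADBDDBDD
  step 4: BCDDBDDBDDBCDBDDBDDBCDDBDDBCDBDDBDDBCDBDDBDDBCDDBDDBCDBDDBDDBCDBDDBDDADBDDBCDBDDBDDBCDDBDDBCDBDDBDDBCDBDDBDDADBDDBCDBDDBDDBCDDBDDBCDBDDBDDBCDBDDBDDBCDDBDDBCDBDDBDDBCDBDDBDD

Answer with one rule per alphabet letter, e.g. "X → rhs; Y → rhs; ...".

  step 1 ⇒ step 2: BDDADADD ⇒ BCD·BDD·BDD·AD·BDD·AD·BDD·BDD
    A ↦ AD
    B ↦ BCD
    D ↦ BDD
  step 0 ⇒ step 1: DAAC ⇒ BDD·AD·AD·D
    C ↦ D

A->AD, B->BCD, C->D, D->BDD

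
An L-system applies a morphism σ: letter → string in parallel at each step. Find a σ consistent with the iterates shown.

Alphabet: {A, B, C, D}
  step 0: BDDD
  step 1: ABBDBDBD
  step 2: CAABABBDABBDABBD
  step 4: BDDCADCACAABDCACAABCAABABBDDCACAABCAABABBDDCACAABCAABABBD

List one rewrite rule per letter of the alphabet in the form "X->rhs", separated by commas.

A->CA, B->AB, C->D, D->BD

  step 1 ⇒ step 2: ABBDBDBD ⇒ CA·AB·AB·BD·AB·BD·AB·BD
    A ↦ CA
    B ↦ AB
    D ↦ BD
    C ↦ D  (constrained at step 2)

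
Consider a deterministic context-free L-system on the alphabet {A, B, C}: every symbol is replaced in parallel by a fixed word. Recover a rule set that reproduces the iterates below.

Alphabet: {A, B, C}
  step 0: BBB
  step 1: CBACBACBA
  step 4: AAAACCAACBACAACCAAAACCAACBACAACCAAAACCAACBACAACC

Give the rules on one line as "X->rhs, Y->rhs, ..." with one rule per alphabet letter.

  step 0 ⇒ step 1: BBB ⇒ CBA·CBA·CBA
    B ↦ CBA
    A ↦ C  (constrained at step 1)
    C ↦ AA  (constrained at step 1)

A->C, B->CBA, C->AA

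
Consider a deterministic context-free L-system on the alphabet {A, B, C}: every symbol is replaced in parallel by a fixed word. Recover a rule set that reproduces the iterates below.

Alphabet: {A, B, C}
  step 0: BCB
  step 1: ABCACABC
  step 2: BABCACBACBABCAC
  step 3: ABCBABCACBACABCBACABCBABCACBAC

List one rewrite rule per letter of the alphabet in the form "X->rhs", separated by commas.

  step 2 ⇒ step 3: BABCACBACBABCAC ⇒ ABC·B·ABC·AC·B·AC·ABC·B·AC·ABC·B·ABC·AC·B·AC
    A ↦ B
    B ↦ ABC
    C ↦ AC

A->B, B->ABC, C->AC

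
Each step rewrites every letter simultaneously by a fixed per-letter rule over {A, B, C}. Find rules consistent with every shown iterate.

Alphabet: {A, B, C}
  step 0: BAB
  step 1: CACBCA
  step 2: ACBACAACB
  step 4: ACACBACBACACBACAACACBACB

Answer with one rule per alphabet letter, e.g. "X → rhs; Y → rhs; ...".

  step 1 ⇒ step 2: CACBCA ⇒ A·CB·A·CA·A·CB
    A ↦ CB
    B ↦ CA
    C ↦ A

A->CB, B->CA, C->A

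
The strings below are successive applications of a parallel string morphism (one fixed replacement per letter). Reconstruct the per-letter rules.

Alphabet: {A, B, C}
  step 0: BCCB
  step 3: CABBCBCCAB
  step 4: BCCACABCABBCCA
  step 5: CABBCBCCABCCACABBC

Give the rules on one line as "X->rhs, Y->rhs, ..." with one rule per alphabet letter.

A->C, B->CA, C->B

  step 4 ⇒ step 5: BCCACABCABBCCA ⇒ CA·B·B·C·B·C·CA·B·C·CA·CA·B·B·C
    A ↦ C
    B ↦ CA
    C ↦ B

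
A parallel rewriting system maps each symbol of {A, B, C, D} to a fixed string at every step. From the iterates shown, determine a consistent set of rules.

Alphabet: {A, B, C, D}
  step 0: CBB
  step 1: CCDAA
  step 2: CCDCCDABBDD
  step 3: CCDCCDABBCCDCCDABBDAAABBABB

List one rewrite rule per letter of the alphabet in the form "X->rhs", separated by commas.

A->D, B->A, C->CCD, D->ABB

  step 2 ⇒ step 3: CCDCCDABBDD ⇒ CCD·CCD·ABB·CCD·CCD·ABB·D·A·A·ABB·ABB
    A ↦ D
    B ↦ A
    C ↦ CCD
    D ↦ ABB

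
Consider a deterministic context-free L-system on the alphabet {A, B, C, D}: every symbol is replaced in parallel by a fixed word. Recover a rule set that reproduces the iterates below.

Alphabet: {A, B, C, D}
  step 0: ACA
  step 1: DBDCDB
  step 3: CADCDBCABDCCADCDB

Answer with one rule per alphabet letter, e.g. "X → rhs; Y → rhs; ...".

A->DB, B->CA, C->DC, D->B

  step 0 ⇒ step 1: ACA ⇒ DB·DC·DB
    A ↦ DB
    C ↦ DC
    B ↦ CA  (constrained at step 1)
    D ↦ B  (constrained at step 1)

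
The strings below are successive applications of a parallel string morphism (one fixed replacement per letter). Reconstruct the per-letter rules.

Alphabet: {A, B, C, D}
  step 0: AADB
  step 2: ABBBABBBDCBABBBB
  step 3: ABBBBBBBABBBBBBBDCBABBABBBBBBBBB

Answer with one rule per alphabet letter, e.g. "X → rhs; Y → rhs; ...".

  step 2 ⇒ step 3: ABBBABBBDCBABBBB ⇒ AB·BB·BB·BB·AB·BB·BB·BB·DC·BA·BB·AB·BB·BB·BB·BB
    A ↦ AB
    B ↦ BB
    C ↦ BA
    D ↦ DC

A->AB, B->BB, C->BA, D->DC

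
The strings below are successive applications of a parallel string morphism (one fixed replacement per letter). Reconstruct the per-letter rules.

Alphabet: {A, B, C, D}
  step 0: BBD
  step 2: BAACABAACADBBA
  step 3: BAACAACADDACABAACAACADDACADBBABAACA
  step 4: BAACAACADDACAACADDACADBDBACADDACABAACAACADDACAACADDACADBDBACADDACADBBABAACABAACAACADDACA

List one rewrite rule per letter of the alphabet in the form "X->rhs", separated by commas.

  step 3 ⇒ step 4: BAACAACADDACABAACAACADDACADBBABAACA ⇒ BA·ACA·ACA·DD·ACA·ACA·DD·ACA·DB·DB·ACA·DD·ACA·BA·ACA·ACA·DD·ACA·ACA·DD·ACA·DB·DB·ACA·DD·ACA·DB·BA·BA·ACA·BA·ACA·ACA·DD·ACA
    A ↦ ACA
    B ↦ BA
    C ↦ DD
    D ↦ DB

A->ACA, B->BA, C->DD, D->DB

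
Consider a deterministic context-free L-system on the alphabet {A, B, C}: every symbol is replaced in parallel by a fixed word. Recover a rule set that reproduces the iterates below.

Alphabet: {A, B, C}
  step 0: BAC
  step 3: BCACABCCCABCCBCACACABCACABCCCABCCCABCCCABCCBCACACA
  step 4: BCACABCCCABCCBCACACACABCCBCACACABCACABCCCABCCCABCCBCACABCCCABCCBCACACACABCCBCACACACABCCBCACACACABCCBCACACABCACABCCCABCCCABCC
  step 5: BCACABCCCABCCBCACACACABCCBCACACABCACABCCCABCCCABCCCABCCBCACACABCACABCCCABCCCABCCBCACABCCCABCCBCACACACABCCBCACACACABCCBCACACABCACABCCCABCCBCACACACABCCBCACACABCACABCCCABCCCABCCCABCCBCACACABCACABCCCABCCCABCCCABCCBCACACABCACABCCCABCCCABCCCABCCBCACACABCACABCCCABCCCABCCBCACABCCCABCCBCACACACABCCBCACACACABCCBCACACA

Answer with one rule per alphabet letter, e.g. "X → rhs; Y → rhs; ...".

A->BCC, B->BCA, C->CA

  step 4 ⇒ step 5: BCACABCCCABCCBCACACACABCCBCACACABCACABCCCABCCCABCCBCACABCCCABCCBCACACACABCCBCACACACABCCBCACACACABCCBCACACABCACABCCCABCCCABCC ⇒ BCA·CA·BCC·CA·BCC·BCA·CA·CA·CA·BCC·BCA·CA·CA·BCA·CA·BCC·CA·BCC·CA·BCC·CA·BCC·BCA·CA·CA·BCA·CA·BCC·CA·BCC·CA·BCC·BCA·CA·BCC·CA·BCC·BCA·CA·CA·CA·BCC·BCA·CA·CA·CA·BCC·BCA·CA·CA·BCA·CA·BCC·CA·BCC·BCA·CA·CA·CA·BCC·BCA·CA·CA·BCA·CA·BCC·CA·BCC·CA·BCC·CA·BCC·BCA·CA·CA·BCA·CA·BCC·CA·BCC·CA·BCC·CA·BCC·BCA·CA·CA·BCA·CA·BCC·CA·BCC·CA·BCC·CA·BCC·BCA·CA·CA·BCA·CA·BCC·CA·BCC·CA·BCC·BCA·CA·BCC·CA·BCC·BCA·CA·CA·CA·BCC·BCA·CA·CA·CA·BCC·BCA·CA·CA
    A ↦ BCC
    B ↦ BCA
    C ↦ CA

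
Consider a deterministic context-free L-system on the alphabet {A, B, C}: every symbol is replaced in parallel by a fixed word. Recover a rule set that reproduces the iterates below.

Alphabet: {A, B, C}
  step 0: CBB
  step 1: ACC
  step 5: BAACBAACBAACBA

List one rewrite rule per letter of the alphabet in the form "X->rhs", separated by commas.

  step 0 ⇒ step 1: CBB ⇒ A·C·C
    B ↦ C
    C ↦ A
    A ↦ BA  (constrained at step 1)

A->BA, B->C, C->A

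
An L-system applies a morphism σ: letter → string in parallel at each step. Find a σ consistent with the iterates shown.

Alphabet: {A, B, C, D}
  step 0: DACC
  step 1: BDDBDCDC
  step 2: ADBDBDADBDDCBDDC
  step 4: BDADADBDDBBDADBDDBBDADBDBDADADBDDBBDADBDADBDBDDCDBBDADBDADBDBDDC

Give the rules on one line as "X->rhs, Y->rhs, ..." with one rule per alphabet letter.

A->DB, B->AD, C->DC, D->BD

  step 1 ⇒ step 2: BDDBDCDC ⇒ AD·BD·BD·AD·BD·DC·BD·DC
    B ↦ AD
    C ↦ DC
    D ↦ BD
  step 0 ⇒ step 1: DACC ⇒ BD·DB·DC·DC
    A ↦ DB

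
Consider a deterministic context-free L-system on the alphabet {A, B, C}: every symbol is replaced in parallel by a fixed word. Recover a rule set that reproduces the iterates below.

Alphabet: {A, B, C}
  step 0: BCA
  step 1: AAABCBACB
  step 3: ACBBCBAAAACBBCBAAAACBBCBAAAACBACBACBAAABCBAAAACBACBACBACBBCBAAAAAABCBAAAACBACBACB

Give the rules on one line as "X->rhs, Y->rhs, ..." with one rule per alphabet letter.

  step 0 ⇒ step 1: BCA ⇒ AAA·BCB·ACB
    A ↦ ACB
    B ↦ AAA
    C ↦ BCB

A->ACB, B->AAA, C->BCB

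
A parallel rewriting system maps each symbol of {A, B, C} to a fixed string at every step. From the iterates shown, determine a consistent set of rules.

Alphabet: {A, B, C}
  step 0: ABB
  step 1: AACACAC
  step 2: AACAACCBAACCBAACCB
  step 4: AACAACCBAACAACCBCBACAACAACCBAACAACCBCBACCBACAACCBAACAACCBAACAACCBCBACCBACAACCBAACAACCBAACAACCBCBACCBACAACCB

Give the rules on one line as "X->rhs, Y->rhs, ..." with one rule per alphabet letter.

A->AAC, B->AC, C->CB

  step 1 ⇒ step 2: AACACAC ⇒ AAC·AAC·CB·AAC·CB·AAC·CB
    A ↦ AAC
    C ↦ CB
  step 0 ⇒ step 1: ABB ⇒ AAC·AC·AC
    B ↦ AC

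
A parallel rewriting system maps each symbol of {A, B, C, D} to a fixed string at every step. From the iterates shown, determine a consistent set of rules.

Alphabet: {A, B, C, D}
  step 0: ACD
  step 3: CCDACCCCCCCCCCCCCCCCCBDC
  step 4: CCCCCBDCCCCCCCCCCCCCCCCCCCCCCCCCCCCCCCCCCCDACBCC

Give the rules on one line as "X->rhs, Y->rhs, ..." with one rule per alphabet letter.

  step 3 ⇒ step 4: CCDACCCCCCCCCCCCCCCCCBDC ⇒ CC·CC·CB·DC·CC·CC·CC·CC·CC·CC·CC·CC·CC·CC·CC·CC·CC·CC·CC·CC·CC·DA·CB·CC
    A ↦ DC
    B ↦ DA
    C ↦ CC
    D ↦ CB

A->DC, B->DA, C->CC, D->CB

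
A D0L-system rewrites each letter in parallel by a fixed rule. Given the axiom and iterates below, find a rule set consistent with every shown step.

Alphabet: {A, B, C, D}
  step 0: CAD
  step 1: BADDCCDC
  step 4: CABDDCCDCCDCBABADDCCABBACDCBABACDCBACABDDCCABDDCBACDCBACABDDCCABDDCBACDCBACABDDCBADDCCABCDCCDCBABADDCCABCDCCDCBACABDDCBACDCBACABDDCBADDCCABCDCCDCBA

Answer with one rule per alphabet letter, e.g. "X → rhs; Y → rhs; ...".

  step 0 ⇒ step 1: CAD ⇒ BA·DDC·CDC
    A ↦ DDC
    C ↦ BA
    D ↦ CDC
    B ↦ CAB  (constrained at step 1)

A->DDC, B->CAB, C->BA, D->CDC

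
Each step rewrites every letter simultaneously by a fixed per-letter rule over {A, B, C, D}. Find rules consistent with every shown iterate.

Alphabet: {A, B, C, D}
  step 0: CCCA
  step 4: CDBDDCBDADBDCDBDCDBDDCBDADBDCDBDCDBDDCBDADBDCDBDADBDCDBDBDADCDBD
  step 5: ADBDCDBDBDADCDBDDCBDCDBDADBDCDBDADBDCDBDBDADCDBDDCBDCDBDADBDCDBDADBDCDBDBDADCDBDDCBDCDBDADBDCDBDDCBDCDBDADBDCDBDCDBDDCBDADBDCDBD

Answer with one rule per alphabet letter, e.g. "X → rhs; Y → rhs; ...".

A->DC, B->CD, C->AD, D->BD

  step 4 ⇒ step 5: CDBDDCBDADBDCDBDCDBDDCBDADBDCDBDCDBDDCBDADBDCDBDADBDCDBDBDADCDBD ⇒ AD·BD·CD·BD·BD·AD·CD·BD·DC·BD·CD·BD·AD·BD·CD·BD·AD·BD·CD·BD·BD·AD·CD·BD·DC·BD·CD·BD·AD·BD·CD·BD·AD·BD·CD·BD·BD·AD·CD·BD·DC·BD·CD·BD·AD·BD·CD·BD·DC·BD·CD·BD·AD·BD·CD·BD·CD·BD·DC·BD·AD·BD·CD·BD
    A ↦ DC
    B ↦ CD
    C ↦ AD
    D ↦ BD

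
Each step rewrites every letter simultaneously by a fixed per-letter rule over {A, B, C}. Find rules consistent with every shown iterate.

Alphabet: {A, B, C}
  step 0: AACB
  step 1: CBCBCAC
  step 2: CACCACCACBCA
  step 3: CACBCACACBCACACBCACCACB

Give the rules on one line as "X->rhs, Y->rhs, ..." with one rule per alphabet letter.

  step 2 ⇒ step 3: CACCACCACBCA ⇒ CA·CB·CA·CA·CB·CA·CA·CB·CA·C·CA·CB
    A ↦ CB
    B ↦ C
    C ↦ CA

A->CB, B->C, C->CA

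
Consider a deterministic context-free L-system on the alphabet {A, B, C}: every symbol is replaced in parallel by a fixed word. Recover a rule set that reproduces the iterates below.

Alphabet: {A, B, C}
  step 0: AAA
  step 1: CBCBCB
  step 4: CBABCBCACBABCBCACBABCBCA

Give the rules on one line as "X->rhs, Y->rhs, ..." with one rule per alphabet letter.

A->CB, B->A, C->BC

  step 0 ⇒ step 1: AAA ⇒ CB·CB·CB
    A ↦ CB
    B ↦ A  (constrained at step 1)
    C ↦ BC  (constrained at step 1)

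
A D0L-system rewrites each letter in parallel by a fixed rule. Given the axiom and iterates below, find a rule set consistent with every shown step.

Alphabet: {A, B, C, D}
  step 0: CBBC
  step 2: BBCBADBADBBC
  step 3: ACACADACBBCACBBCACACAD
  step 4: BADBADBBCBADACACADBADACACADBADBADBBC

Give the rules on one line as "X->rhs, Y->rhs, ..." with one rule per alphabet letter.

  step 3 ⇒ step 4: ACACADACBBCACBBCACACAD ⇒ B·AD·B·AD·B·BC·B·AD·AC·AC·AD·B·AD·AC·AC·AD·B·AD·B·AD·B·BC
    A ↦ B
    B ↦ AC
    C ↦ AD
    D ↦ BC

A->B, B->AC, C->AD, D->BC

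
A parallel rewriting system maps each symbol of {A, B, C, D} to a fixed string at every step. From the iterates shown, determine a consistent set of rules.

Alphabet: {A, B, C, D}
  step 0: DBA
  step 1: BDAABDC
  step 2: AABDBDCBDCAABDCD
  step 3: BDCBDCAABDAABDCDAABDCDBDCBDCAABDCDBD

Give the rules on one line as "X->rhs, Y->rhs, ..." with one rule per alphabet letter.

A->BDC, B->AA, C->CD, D->BD

  step 2 ⇒ step 3: AABDBDCBDCAABDCD ⇒ BDC·BDC·AA·BD·AA·BD·CD·AA·BD·CD·BDC·BDC·AA·BD·CD·BD
    A ↦ BDC
    B ↦ AA
    C ↦ CD
    D ↦ BD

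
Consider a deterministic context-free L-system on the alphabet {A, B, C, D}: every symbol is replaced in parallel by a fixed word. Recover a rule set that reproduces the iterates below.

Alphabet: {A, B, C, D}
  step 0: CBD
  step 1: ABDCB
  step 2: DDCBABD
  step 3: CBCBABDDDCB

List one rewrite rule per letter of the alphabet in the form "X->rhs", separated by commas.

A->D, B->D, C->AB, D->CB

  step 2 ⇒ step 3: DDCBABD ⇒ CB·CB·AB·D·D·D·CB
    A ↦ D
    B ↦ D
    C ↦ AB
    D ↦ CB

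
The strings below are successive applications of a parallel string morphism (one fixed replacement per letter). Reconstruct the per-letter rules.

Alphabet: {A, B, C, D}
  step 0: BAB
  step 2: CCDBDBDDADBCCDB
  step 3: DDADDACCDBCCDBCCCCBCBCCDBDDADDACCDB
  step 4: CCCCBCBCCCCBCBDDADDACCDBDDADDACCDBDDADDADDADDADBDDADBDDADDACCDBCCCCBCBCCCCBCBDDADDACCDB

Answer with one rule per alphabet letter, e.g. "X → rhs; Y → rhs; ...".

  step 3 ⇒ step 4: DDADDACCDBCCDBCCCCBCBCCDBDDADDACCDB ⇒ CC·CC·BCB·CC·CC·BCB·DDA·DDA·CC·DB·DDA·DDA·CC·DB·DDA·DDA·DDA·DDA·DB·DDA·DB·DDA·DDA·CC·DB·CC·CC·BCB·CC·CC·BCB·DDA·DDA·CC·DB
    A ↦ BCB
    B ↦ DB
    C ↦ DDA
    D ↦ CC

A->BCB, B->DB, C->DDA, D->CC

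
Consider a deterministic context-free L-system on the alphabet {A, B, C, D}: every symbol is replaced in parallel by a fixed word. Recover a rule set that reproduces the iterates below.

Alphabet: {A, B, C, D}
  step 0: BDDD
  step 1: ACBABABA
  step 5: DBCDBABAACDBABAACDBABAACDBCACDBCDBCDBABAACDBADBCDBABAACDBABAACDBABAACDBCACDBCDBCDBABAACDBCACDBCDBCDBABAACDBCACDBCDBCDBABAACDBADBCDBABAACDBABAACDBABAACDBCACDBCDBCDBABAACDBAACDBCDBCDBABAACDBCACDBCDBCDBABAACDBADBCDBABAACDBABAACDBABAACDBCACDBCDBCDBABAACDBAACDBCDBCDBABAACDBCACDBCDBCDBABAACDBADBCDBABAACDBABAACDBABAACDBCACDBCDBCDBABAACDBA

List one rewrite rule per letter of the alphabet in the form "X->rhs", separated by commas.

  step 0 ⇒ step 1: BDDD ⇒ AC·BA·BA·BA
    B ↦ AC
    D ↦ BA
    A ↦ DBC  (constrained at step 1)
    C ↦ DBA  (constrained at step 1)

A->DBC, B->AC, C->DBA, D->BA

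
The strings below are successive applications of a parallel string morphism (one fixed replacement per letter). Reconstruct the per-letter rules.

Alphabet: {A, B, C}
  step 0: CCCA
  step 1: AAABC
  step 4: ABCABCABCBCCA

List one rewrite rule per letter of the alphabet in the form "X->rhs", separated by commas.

A->BC, B->C, C->A

  step 0 ⇒ step 1: CCCA ⇒ A·A·A·BC
    A ↦ BC
    C ↦ A
    B ↦ C  (constrained at step 1)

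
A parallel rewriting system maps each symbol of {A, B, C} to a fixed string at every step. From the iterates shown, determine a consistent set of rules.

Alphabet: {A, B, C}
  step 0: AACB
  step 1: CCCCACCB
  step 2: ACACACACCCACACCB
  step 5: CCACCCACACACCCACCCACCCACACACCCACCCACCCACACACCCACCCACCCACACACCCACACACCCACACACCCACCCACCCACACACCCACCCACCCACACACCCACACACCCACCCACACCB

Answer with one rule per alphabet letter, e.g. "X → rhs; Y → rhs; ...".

  step 1 ⇒ step 2: CCCCACCB ⇒ AC·AC·AC·AC·CC·AC·AC·CB
    A ↦ CC
    B ↦ CB
    C ↦ AC

A->CC, B->CB, C->AC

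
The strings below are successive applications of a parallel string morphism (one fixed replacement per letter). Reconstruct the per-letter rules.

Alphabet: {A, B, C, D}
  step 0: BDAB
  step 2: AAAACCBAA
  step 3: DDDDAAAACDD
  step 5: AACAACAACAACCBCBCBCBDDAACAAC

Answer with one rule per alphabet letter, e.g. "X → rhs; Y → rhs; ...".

A->D, B->C, C->AA, D->CB

  step 2 ⇒ step 3: AAAACCBAA ⇒ D·D·D·D·AA·AA·C·D·D
    A ↦ D
    B ↦ C
    C ↦ AA
    D ↦ CB  (constrained at step 0)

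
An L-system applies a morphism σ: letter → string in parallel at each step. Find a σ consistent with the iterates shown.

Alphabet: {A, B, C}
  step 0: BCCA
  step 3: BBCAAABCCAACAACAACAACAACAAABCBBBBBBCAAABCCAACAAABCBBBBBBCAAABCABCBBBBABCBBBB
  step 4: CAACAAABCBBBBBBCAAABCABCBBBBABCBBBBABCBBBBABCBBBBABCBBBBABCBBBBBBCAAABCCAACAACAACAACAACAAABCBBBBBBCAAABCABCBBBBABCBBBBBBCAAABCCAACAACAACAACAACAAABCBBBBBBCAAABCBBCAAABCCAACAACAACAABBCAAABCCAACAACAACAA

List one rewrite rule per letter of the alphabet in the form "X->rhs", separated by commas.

  step 3 ⇒ step 4: BBCAAABCCAACAACAACAACAACAAABCBBBBBBCAAABCCAACAAABCBBBBBBCAAABCABCBBBBABCBBBB ⇒ CAA·CAA·ABC·BB·BB·BB·CAA·ABC·ABC·BB·BB·ABC·BB·BB·ABC·BB·BB·ABC·BB·BB·ABC·BB·BB·ABC·BB·BB·BB·CAA·ABC·CAA·CAA·CAA·CAA·CAA·CAA·ABC·BB·BB·BB·CAA·ABC·ABC·BB·BB·ABC·BB·BB·BB·CAA·ABC·CAA·CAA·CAA·CAA·CAA·CAA·ABC·BB·BB·BB·CAA·ABC·BB·CAA·ABC·CAA·CAA·CAA·CAA·BB·CAA·ABC·CAA·CAA·CAA·CAA
    A ↦ BB
    B ↦ CAA
    C ↦ ABC

A->BB, B->CAA, C->ABC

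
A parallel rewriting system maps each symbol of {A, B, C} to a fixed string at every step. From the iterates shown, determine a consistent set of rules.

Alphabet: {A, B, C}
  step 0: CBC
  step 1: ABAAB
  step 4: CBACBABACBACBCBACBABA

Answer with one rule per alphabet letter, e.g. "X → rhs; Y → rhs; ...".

  step 0 ⇒ step 1: CBC ⇒ AB·A·AB
    B ↦ A
    C ↦ AB
    A ↦ CB  (constrained at step 1)

A->CB, B->A, C->AB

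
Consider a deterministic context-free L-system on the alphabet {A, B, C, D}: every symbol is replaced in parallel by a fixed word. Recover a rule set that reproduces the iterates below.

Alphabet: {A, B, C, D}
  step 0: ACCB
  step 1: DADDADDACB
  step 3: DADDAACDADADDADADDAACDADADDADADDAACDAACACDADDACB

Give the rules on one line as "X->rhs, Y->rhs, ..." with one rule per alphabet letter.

A->DA, B->CB, C->DDA, D->AC

  step 0 ⇒ step 1: ACCB ⇒ DA·DDA·DDA·CB
    A ↦ DA
    B ↦ CB
    C ↦ DDA
    D ↦ AC  (constrained at step 1)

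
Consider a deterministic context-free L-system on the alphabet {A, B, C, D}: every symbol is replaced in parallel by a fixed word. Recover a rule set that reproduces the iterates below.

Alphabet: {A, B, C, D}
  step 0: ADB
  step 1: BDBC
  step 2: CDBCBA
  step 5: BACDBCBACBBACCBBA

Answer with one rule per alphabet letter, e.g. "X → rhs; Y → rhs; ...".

A->B, B->C, C->BA, D->DB

  step 1 ⇒ step 2: BDBC ⇒ C·DB·C·BA
    B ↦ C
    C ↦ BA
    D ↦ DB
  step 0 ⇒ step 1: ADB ⇒ B·DB·C
    A ↦ B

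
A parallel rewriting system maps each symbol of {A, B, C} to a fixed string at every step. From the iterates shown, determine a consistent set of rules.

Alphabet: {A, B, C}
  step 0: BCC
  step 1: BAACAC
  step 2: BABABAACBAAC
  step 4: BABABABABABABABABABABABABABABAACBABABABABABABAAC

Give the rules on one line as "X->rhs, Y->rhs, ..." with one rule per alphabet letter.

A->BA, B->BA, C->AC

  step 1 ⇒ step 2: BAACAC ⇒ BA·BA·BA·AC·BA·AC
    A ↦ BA
    B ↦ BA
    C ↦ AC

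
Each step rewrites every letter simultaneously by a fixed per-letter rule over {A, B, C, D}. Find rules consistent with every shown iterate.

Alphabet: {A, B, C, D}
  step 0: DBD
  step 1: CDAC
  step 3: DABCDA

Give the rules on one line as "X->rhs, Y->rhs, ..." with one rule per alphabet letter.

  step 0 ⇒ step 1: DBD ⇒ C·DA·C
    B ↦ DA
    D ↦ C
    A ↦ D  (constrained at step 1)
    C ↦ B  (constrained at step 1)

A->D, B->DA, C->B, D->C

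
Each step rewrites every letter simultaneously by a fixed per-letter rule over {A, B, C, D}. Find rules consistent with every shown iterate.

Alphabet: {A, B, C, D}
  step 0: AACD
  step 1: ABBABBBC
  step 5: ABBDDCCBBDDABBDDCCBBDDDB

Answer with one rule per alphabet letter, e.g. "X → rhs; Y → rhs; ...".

A->ABB, B->D, C->B, D->C

  step 0 ⇒ step 1: AACD ⇒ ABB·ABB·B·C
    A ↦ ABB
    C ↦ B
    D ↦ C
    B ↦ D  (constrained at step 1)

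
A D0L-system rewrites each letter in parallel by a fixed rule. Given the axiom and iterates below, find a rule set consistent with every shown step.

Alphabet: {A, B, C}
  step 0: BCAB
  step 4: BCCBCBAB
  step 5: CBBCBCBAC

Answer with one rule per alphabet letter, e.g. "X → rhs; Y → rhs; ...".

A->BA, B->C, C->B

  step 4 ⇒ step 5: BCCBCBAB ⇒ C·B·B·C·B·C·BA·C
    A ↦ BA
    B ↦ C
    C ↦ B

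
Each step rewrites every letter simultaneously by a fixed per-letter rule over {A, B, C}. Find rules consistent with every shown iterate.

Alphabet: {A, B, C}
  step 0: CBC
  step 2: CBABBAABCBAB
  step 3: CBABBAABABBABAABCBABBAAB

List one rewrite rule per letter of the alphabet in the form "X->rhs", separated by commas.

  step 2 ⇒ step 3: CBABBAABCBAB ⇒ CB·AB·BA·AB·AB·BA·BA·AB·CB·AB·BA·AB
    A ↦ BA
    B ↦ AB
    C ↦ CB

A->BA, B->AB, C->CB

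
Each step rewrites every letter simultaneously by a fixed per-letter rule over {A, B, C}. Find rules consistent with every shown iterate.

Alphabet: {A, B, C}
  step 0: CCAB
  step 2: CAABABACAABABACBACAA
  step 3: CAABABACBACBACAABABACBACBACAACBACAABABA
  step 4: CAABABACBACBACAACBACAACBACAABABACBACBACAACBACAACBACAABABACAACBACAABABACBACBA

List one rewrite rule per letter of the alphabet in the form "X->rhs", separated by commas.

A->BA, B->C, C->CAA

  step 3 ⇒ step 4: CAABABACBACBACAABABACBACBACAACBACAABABA ⇒ CAA·BA·BA·C·BA·C·BA·CAA·C·BA·CAA·C·BA·CAA·BA·BA·C·BA·C·BA·CAA·C·BA·CAA·C·BA·CAA·BA·BA·CAA·C·BA·CAA·BA·BA·C·BA·C·BA
    A ↦ BA
    B ↦ C
    C ↦ CAA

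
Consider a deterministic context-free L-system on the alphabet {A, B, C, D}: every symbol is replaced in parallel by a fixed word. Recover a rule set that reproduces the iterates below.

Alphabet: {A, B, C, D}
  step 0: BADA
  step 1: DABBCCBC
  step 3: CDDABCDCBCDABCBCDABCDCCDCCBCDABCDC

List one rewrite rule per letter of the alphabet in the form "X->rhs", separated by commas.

A->BC, B->DAB, C->CD, D->C

  step 0 ⇒ step 1: BADA ⇒ DAB·BC·C·BC
    A ↦ BC
    B ↦ DAB
    D ↦ C
    C ↦ CD  (constrained at step 1)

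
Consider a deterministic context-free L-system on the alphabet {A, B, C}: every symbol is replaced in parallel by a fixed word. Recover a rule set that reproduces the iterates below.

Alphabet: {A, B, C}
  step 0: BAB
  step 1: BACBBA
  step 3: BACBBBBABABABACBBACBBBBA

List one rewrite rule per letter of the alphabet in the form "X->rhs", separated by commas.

A->CB, B->BA, C->BB

  step 0 ⇒ step 1: BAB ⇒ BA·CB·BA
    A ↦ CB
    B ↦ BA
    C ↦ BB  (constrained at step 1)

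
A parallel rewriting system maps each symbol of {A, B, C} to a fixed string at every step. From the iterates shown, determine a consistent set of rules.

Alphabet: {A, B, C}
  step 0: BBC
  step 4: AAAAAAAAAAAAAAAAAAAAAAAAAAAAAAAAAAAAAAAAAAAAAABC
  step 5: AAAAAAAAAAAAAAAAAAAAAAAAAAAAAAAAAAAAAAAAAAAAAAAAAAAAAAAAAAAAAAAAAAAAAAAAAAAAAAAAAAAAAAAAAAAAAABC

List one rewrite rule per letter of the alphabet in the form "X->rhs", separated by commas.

A->AA, B->AA, C->BC

  step 4 ⇒ step 5: AAAAAAAAAAAAAAAAAAAAAAAAAAAAAAAAAAAAAAAAAAAAAABC ⇒ AA·AA·AA·AA·AA·AA·AA·AA·AA·AA·AA·AA·AA·AA·AA·AA·AA·AA·AA·AA·AA·AA·AA·AA·AA·AA·AA·AA·AA·AA·AA·AA·AA·AA·AA·AA·AA·AA·AA·AA·AA·AA·AA·AA·AA·AA·AA·BC
    A ↦ AA
    B ↦ AA
    C ↦ BC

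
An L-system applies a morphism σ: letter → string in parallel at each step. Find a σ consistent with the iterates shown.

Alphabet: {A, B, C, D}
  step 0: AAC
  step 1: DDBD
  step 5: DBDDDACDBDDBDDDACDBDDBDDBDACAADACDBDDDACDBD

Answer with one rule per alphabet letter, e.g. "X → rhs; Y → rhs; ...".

A->D, B->AAD, C->BD, D->AC

  step 0 ⇒ step 1: AAC ⇒ D·D·BD
    A ↦ D
    C ↦ BD
    B ↦ AAD  (constrained at step 1)
    D ↦ AC  (constrained at step 1)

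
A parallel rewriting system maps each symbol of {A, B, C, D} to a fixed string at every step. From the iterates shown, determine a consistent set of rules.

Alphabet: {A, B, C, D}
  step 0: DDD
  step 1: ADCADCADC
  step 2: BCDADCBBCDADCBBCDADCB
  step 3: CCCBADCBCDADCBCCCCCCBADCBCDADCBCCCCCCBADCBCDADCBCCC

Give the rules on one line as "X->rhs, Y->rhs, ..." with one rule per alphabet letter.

  step 2 ⇒ step 3: BCDADCBBCDADCBBCDADCB ⇒ CCC·B·ADC·BCD·ADC·B·CCC·CCC·B·ADC·BCD·ADC·B·CCC·CCC·B·ADC·BCD·ADC·B·CCC
    A ↦ BCD
    B ↦ CCC
    C ↦ B
    D ↦ ADC

A->BCD, B->CCC, C->B, D->ADC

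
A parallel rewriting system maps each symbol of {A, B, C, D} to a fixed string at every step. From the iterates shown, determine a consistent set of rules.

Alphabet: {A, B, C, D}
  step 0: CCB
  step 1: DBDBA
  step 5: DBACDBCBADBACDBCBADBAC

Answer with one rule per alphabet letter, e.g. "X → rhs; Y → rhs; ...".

A->C, B->A, C->DB, D->CB

  step 0 ⇒ step 1: CCB ⇒ DB·DB·A
    B ↦ A
    C ↦ DB
    A ↦ C  (constrained at step 1)
    D ↦ CB  (constrained at step 1)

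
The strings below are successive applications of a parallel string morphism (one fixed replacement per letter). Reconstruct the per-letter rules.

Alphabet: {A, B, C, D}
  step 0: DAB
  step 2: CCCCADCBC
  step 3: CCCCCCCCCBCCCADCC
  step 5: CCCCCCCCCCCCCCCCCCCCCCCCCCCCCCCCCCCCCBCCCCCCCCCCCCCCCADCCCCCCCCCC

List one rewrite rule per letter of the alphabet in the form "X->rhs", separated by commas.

  step 2 ⇒ step 3: CCCCADCBC ⇒ CC·CC·CC·CC·CB·C·CC·AD·CC
    A ↦ CB
    B ↦ AD
    C ↦ CC
    D ↦ C

A->CB, B->AD, C->CC, D->C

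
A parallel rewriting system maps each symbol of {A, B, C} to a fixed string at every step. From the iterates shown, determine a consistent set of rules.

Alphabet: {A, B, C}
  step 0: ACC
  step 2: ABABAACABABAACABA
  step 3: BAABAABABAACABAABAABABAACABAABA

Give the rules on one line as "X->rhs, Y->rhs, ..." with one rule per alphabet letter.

A->BA, B->A, C->ACA

  step 2 ⇒ step 3: ABABAACABABAACABA ⇒ BA·A·BA·A·BA·BA·ACA·BA·A·BA·A·BA·BA·ACA·BA·A·BA
    A ↦ BA
    B ↦ A
    C ↦ ACA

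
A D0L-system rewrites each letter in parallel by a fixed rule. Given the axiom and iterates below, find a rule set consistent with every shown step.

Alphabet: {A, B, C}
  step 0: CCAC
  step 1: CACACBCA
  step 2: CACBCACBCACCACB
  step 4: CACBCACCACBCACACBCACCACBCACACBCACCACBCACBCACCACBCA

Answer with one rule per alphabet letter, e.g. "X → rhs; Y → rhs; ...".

A->CB, B->C, C->CA

  step 1 ⇒ step 2: CACACBCA ⇒ CA·CB·CA·CB·CA·C·CA·CB
    A ↦ CB
    B ↦ C
    C ↦ CA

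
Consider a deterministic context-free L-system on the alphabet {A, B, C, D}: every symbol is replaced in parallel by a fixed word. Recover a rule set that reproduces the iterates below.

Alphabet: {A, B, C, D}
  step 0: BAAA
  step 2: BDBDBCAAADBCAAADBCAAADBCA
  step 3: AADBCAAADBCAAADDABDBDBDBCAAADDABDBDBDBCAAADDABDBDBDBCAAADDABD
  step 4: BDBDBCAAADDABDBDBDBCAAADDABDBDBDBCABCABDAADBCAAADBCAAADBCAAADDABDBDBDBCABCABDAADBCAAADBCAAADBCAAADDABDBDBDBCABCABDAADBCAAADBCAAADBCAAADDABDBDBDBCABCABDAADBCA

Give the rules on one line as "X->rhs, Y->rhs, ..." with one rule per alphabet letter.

  step 3 ⇒ step 4: AADBCAAADBCAAADDABDBDBDBCAAADDABDBDBDBCAAADDABDBDBDBCAAADDABD ⇒ BD·BD·BCA·AAD·DA·BD·BD·BD·BCA·AAD·DA·BD·BD·BD·BCA·BCA·BD·AAD·BCA·AAD·BCA·AAD·BCA·AAD·DA·BD·BD·BD·BCA·BCA·BD·AAD·BCA·AAD·BCA·AAD·BCA·AAD·DA·BD·BD·BD·BCA·BCA·BD·AAD·BCA·AAD·BCA·AAD·BCA·AAD·DA·BD·BD·BD·BCA·BCA·BD·AAD·BCA
    A ↦ BD
    B ↦ AAD
    C ↦ DA
    D ↦ BCA

A->BD, B->AAD, C->DA, D->BCA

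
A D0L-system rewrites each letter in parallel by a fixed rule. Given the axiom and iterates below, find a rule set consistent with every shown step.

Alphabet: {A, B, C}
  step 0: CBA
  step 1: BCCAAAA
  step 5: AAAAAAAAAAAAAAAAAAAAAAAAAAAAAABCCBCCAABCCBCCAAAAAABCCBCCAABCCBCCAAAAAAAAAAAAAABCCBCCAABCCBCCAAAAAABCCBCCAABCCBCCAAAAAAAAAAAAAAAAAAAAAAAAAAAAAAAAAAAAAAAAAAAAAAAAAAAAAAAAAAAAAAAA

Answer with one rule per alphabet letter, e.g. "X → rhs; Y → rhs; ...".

A->AA, B->AA, C->BCC

  step 0 ⇒ step 1: CBA ⇒ BCC·AA·AA
    A ↦ AA
    B ↦ AA
    C ↦ BCC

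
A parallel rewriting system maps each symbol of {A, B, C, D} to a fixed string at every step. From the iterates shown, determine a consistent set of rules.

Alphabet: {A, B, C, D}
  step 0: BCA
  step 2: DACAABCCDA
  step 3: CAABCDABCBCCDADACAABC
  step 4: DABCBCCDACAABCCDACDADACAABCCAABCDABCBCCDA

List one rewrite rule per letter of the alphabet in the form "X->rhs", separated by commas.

  step 3 ⇒ step 4: CAABCDABCBCCDADACAABC ⇒ DA·BC·BC·C·DA·CAA·BC·C·DA·C·DA·DA·CAA·BC·CAA·BC·DA·BC·BC·C·DA
    A ↦ BC
    B ↦ C
    C ↦ DA
    D ↦ CAA

A->BC, B->C, C->DA, D->CAA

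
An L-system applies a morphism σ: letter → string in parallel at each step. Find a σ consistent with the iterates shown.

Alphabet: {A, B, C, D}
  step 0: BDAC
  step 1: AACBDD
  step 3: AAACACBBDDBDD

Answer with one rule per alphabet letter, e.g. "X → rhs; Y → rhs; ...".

  step 0 ⇒ step 1: BDAC ⇒ A·AC·B·DD
    A ↦ B
    B ↦ A
    C ↦ DD
    D ↦ AC

A->B, B->A, C->DD, D->AC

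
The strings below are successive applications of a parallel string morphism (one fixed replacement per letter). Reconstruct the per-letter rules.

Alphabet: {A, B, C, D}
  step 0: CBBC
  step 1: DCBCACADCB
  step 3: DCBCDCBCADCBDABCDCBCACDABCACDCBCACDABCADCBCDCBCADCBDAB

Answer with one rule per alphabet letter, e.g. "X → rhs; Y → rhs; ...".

  step 0 ⇒ step 1: CBBC ⇒ DCB·CA·CA·DCB
    B ↦ CA
    C ↦ DCB
    A ↦ DAB  (constrained at step 1)
    D ↦ C  (constrained at step 1)

A->DAB, B->CA, C->DCB, D->C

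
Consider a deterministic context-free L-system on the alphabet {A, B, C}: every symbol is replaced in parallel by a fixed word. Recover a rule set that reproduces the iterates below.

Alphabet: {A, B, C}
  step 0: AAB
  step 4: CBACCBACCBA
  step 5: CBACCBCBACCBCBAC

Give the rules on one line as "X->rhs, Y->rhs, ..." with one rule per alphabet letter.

A->C, B->A, C->CB

  step 4 ⇒ step 5: CBACCBACCBA ⇒ CB·A·C·CB·CB·A·C·CB·CB·A·C
    A ↦ C
    B ↦ A
    C ↦ CB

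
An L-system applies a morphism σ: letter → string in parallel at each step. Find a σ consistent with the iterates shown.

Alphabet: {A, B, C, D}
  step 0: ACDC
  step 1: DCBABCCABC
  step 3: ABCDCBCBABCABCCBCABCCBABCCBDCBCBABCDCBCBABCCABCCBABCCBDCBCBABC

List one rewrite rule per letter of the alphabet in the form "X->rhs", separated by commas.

A->DCB, B->CB, C->ABC, D->C

  step 0 ⇒ step 1: ACDC ⇒ DCB·ABC·C·ABC
    A ↦ DCB
    C ↦ ABC
    D ↦ C
    B ↦ CB  (constrained at step 1)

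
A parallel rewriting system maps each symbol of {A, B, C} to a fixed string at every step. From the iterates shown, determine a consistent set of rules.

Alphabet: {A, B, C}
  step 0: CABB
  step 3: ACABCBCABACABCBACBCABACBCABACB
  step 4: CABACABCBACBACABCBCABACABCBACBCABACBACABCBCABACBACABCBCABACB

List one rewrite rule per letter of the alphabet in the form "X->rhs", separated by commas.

A->CAB, B->CB, C->A

  step 3 ⇒ step 4: ACABCBCABACABCBACBCABACBCABACB ⇒ CAB·A·CAB·CB·A·CB·A·CAB·CB·CAB·A·CAB·CB·A·CB·CAB·A·CB·A·CAB·CB·CAB·A·CB·A·CAB·CB·CAB·A·CB
    A ↦ CAB
    B ↦ CB
    C ↦ A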